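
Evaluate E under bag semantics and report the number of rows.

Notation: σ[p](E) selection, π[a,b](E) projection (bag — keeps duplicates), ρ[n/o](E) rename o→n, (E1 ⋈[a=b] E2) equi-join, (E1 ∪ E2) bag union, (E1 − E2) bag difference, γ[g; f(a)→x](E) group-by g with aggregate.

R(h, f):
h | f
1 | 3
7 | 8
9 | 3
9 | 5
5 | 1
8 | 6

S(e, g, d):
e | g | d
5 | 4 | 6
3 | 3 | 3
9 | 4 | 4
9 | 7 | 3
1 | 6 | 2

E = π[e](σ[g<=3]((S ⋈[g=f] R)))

Stepwise |·|:
  S → 5
  R → 6
  (S ⋈[g=f] R) → 3
  σ[g<=3]((S ⋈[g=f] R)) → 2
  π[e](σ[g<=3]((S ⋈[g=f] R))) → 2

|E| = 2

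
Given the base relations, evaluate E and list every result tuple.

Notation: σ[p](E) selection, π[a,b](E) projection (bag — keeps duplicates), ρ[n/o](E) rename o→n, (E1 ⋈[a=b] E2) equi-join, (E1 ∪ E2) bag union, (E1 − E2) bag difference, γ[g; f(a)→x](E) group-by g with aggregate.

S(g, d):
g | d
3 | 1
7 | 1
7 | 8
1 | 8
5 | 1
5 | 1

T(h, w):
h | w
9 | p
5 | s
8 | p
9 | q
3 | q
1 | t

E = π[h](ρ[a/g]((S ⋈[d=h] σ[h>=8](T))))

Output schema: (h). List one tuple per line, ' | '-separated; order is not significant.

Subexpression sizes:
  S → 6
  T → 6
  σ[h>=8](T) → 3
  (S ⋈[d=h] σ[h>=8](T)) → 2
  ρ[a/g]((S ⋈[d=h] σ[h>=8](T))) → 2
  π[h](ρ[a/g]((S ⋈[d=h] σ[h>=8](T)))) → 2

== RESULT ==
h
8
8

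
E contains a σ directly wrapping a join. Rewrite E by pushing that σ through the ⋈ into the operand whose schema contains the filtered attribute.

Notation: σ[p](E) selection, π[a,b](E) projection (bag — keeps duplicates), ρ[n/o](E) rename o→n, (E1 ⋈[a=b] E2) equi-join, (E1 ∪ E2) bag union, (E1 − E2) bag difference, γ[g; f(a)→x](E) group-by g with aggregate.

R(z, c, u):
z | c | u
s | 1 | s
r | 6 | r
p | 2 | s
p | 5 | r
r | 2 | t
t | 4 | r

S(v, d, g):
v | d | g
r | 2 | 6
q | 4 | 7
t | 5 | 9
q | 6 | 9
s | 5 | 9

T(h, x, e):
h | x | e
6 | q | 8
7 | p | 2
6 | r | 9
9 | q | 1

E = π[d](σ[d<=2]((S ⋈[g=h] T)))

σ filters on d, owned by the left side.
E' = π[d]((σ[d<=2](S) ⋈[g=h] T))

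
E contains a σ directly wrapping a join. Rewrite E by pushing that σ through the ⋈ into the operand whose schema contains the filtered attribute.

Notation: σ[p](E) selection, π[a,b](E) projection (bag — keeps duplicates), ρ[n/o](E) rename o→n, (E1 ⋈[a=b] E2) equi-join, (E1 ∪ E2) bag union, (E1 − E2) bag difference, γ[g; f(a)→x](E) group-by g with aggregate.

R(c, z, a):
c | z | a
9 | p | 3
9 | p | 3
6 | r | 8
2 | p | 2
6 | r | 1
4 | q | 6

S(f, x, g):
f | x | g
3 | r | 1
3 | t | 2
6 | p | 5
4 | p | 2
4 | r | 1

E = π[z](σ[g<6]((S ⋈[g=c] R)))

σ filters on g, owned by the left side.
E' = π[z]((σ[g<6](S) ⋈[g=c] R))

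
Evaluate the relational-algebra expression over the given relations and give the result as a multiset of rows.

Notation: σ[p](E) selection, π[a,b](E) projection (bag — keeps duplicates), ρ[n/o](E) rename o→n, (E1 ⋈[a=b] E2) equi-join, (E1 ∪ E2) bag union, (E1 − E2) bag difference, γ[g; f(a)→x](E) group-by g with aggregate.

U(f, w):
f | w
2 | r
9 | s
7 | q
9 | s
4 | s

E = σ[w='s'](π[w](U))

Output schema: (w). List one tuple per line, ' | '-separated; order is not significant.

Stepwise |·|:
  U → 5
  π[w](U) → 5
  σ[w='s'](π[w](U)) → 3

== RESULT ==
w
s
s
s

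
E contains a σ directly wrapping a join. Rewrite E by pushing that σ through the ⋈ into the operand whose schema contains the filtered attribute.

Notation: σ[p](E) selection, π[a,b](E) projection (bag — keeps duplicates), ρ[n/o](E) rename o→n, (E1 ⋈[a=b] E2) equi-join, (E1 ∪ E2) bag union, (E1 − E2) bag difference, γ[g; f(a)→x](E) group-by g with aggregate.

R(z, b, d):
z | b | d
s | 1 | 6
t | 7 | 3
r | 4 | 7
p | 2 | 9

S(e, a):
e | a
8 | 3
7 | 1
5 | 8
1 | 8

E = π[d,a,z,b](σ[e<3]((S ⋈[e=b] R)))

σ filters on e, owned by the left side.
E' = π[d,a,z,b]((σ[e<3](S) ⋈[e=b] R))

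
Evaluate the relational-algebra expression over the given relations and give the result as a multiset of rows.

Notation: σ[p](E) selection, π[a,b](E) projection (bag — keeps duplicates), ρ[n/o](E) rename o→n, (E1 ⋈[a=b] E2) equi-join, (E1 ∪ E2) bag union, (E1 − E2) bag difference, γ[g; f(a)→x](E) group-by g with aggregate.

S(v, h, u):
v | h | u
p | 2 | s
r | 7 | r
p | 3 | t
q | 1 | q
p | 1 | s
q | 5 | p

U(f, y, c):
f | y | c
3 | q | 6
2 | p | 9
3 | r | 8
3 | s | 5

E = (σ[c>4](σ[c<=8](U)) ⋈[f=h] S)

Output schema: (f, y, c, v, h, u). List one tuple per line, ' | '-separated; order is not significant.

Subexpression sizes:
  U → 4
  σ[c<=8](U) → 3
  σ[c>4](σ[c<=8](U)) → 3
  S → 6
  (σ[c>4](σ[c<=8](U)) ⋈[f=h] S) → 3

== RESULT ==
f | y | c | v | h | u
3 | q | 6 | p | 3 | t
3 | r | 8 | p | 3 | t
3 | s | 5 | p | 3 | t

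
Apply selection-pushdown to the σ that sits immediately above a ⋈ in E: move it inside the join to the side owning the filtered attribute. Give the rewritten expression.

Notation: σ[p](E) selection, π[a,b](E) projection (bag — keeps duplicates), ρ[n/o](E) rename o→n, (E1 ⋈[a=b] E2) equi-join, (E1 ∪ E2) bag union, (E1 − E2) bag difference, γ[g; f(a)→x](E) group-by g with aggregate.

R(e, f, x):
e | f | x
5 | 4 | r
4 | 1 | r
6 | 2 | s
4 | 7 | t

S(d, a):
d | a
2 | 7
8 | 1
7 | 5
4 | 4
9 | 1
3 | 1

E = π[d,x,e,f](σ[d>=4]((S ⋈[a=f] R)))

σ filters on d, owned by the left side.
E' = π[d,x,e,f]((σ[d>=4](S) ⋈[a=f] R))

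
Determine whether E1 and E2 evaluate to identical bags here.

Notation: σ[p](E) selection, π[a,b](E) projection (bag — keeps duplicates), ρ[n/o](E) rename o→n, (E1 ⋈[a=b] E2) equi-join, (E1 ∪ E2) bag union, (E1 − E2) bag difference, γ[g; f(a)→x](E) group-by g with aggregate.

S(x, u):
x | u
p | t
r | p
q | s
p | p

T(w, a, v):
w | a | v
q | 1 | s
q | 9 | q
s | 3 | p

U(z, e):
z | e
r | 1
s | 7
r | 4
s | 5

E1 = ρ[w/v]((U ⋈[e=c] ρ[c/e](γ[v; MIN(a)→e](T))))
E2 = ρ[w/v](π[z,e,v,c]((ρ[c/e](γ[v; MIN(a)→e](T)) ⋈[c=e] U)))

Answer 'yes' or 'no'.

E1 row counts bottom-up:
  U → 4
  T → 3
  γ[v; MIN(a)→e](T) → 3
  ρ[c/e](γ[v; MIN(a)→e](T)) → 3
  (U ⋈[e=c] ρ[c/e](γ[v; MIN(a)→e](T))) → 1
  ρ[w/v]((U ⋈[e=c] ρ[c/e](γ[v; MIN(a)→e](T)))) → 1
E2 row counts bottom-up:
  T → 3
  γ[v; MIN(a)→e](T) → 3
  ρ[c/e](γ[v; MIN(a)→e](T)) → 3
  U → 4
  (ρ[c/e](γ[v; MIN(a)→e](T)) ⋈[c=e] U) → 1
  π[z,e,v,c]((ρ[c/e](γ[v; MIN(a)→e](T)) ⋈[c=e] U)) → 1
  ρ[w/v](π[z,e,v,c]((ρ[c/e](γ[v; MIN(a)→e](T)) ⋈[c=e] U))) → 1

E1 and E2 produce the same multiset:
z | e | w | c
r | 1 | s | 1

yes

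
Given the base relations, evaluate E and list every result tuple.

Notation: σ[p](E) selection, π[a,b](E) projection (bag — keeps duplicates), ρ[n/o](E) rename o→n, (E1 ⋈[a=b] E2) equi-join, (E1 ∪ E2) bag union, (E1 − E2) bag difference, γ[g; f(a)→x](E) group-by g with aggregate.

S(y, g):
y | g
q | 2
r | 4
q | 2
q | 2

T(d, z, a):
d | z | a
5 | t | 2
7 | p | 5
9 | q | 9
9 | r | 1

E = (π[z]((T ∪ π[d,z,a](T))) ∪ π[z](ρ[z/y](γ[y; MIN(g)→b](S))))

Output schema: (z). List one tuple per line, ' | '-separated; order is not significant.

Row counts bottom-up:
  T → 4
  T → 4
  π[d,z,a](T) → 4
  (T ∪ π[d,z,a](T)) → 8
  π[z]((T ∪ π[d,z,a](T))) → 8
  S → 4
  γ[y; MIN(g)→b](S) → 2
  ρ[z/y](γ[y; MIN(g)→b](S)) → 2
  π[z](ρ[z/y](γ[y; MIN(g)→b](S))) → 2
  (π[z]((T ∪ π[d,z,a](T))) ∪ π[z](ρ[z/y](γ[y; MIN(g)→b](S)))) → 10

== RESULT ==
z
p
p
q
q
q
r
r
r
t
t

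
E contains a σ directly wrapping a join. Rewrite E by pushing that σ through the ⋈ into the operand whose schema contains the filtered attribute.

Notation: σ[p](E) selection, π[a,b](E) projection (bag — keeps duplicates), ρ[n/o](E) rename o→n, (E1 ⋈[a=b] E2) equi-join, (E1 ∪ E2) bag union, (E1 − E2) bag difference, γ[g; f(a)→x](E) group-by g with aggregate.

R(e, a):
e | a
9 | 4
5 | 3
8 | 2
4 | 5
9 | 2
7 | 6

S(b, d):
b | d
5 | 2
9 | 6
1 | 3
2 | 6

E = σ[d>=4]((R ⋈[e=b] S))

σ filters on d, owned by the right side.
E' = (R ⋈[e=b] σ[d>=4](S))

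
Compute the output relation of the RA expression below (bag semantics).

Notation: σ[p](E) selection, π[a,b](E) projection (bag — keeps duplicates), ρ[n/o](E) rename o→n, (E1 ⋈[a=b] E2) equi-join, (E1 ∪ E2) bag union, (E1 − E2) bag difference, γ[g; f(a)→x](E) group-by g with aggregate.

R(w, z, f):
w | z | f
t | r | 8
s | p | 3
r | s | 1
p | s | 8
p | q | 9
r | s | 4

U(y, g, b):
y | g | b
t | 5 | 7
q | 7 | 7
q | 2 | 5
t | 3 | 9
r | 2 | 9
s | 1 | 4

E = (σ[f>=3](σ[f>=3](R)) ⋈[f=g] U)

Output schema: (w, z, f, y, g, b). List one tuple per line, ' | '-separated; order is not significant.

Per-node cardinality:
  R → 6
  σ[f>=3](R) → 5
  σ[f>=3](σ[f>=3](R)) → 5
  U → 6
  (σ[f>=3](σ[f>=3](R)) ⋈[f=g] U) → 1

== RESULT ==
w | z | f | y | g | b
s | p | 3 | t | 3 | 9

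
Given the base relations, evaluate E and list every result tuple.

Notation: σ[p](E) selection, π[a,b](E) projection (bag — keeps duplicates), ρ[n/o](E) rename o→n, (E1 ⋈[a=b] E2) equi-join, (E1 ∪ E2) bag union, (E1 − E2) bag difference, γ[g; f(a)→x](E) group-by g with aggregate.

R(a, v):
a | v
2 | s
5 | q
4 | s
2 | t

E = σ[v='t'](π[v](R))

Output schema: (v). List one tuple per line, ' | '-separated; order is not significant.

Stepwise |·|:
  R → 4
  π[v](R) → 4
  σ[v='t'](π[v](R)) → 1

== RESULT ==
v
t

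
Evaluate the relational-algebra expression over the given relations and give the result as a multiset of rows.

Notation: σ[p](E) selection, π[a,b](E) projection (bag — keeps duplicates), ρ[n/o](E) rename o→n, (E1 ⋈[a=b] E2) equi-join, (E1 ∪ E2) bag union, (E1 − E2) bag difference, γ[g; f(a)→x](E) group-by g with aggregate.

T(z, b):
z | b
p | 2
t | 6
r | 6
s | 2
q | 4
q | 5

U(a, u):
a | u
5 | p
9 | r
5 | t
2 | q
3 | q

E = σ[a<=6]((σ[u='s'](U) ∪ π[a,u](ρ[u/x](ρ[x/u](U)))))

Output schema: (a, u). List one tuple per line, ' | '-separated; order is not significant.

Stepwise |·|:
  U → 5
  σ[u='s'](U) → 0
  U → 5
  ρ[x/u](U) → 5
  ρ[u/x](ρ[x/u](U)) → 5
  π[a,u](ρ[u/x](ρ[x/u](U))) → 5
  (σ[u='s'](U) ∪ π[a,u](ρ[u/x](ρ[x/u](U)))) → 5
  σ[a<=6]((σ[u='s'](U) ∪ π[a,u](ρ[u/x](ρ[x/u](U))))) → 4

== RESULT ==
a | u
2 | q
3 | q
5 | p
5 | t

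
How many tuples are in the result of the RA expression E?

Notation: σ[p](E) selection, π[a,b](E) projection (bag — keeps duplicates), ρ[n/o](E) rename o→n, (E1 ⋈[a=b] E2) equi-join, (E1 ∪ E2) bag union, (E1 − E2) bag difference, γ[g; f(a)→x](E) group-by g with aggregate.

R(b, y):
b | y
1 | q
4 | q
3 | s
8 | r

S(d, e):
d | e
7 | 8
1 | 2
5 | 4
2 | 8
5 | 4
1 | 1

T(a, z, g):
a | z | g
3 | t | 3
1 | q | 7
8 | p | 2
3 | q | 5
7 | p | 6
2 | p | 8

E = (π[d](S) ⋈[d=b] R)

Row counts bottom-up:
  S → 6
  π[d](S) → 6
  R → 4
  (π[d](S) ⋈[d=b] R) → 2

|E| = 2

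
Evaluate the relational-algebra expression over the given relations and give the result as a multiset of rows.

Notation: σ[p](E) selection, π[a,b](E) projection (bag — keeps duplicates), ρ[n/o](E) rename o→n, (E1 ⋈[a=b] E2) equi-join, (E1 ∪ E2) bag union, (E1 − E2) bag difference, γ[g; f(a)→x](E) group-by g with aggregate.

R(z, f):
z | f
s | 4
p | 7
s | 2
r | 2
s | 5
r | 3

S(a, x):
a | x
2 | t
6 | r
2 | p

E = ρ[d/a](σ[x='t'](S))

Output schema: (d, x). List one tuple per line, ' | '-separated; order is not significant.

Subexpression sizes:
  S → 3
  σ[x='t'](S) → 1
  ρ[d/a](σ[x='t'](S)) → 1

== RESULT ==
d | x
2 | t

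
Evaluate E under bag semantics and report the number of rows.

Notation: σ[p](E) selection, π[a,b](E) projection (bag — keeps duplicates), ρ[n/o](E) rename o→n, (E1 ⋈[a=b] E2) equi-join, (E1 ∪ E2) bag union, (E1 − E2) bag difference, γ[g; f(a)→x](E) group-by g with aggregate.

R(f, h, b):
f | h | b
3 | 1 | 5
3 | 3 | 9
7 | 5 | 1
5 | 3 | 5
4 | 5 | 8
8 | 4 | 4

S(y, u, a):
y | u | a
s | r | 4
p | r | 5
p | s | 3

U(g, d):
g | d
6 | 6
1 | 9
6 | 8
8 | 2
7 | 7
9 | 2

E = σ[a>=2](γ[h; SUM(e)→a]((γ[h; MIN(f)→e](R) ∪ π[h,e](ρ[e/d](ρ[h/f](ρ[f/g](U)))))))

Subexpression sizes:
  R → 6
  γ[h; MIN(f)→e](R) → 4
  U → 6
  ρ[f/g](U) → 6
  ρ[h/f](ρ[f/g](U)) → 6
  ρ[e/d](ρ[h/f](ρ[f/g](U))) → 6
  π[h,e](ρ[e/d](ρ[h/f](ρ[f/g](U)))) → 6
  (γ[h; MIN(f)→e](R) ∪ π[h,e](ρ[e/d](ρ[h/f](ρ[f/g](U))))) → 10
  γ[h; SUM(e)→a]((γ[h; MIN(f)→e](R) ∪ π[h,e](ρ[e/d](ρ[h/f](ρ[f/g](U)))))) → 8
  σ[a>=2](γ[h; SUM(e)→a]((γ[h; MIN(f)→e](R) ∪ π[h,e](ρ[e/d](ρ[h/f](ρ[f/g](U))))))) → 8

|E| = 8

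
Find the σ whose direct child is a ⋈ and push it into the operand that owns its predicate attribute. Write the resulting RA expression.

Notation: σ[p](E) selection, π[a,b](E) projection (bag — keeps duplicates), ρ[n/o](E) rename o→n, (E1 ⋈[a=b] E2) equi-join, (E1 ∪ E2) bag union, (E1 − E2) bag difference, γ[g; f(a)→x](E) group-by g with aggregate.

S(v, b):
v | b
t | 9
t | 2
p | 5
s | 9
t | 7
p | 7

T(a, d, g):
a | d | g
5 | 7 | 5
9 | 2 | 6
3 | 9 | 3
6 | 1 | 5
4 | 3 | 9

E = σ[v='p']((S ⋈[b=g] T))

σ filters on v, owned by the left side.
E' = (σ[v='p'](S) ⋈[b=g] T)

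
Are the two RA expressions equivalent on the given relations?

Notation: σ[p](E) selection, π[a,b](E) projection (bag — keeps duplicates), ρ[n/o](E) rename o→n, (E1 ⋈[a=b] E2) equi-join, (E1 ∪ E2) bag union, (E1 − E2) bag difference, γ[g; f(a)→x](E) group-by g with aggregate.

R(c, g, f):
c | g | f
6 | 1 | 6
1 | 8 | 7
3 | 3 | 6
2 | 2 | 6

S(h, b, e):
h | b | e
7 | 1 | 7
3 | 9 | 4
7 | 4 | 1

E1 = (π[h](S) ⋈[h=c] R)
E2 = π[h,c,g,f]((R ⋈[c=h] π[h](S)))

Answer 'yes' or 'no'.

E1 subexpression sizes:
  S → 3
  π[h](S) → 3
  R → 4
  (π[h](S) ⋈[h=c] R) → 1
E2 subexpression sizes:
  R → 4
  S → 3
  π[h](S) → 3
  (R ⋈[c=h] π[h](S)) → 1
  π[h,c,g,f]((R ⋈[c=h] π[h](S))) → 1

E1 and E2 produce the same multiset:
h | c | g | f
3 | 3 | 3 | 6

yes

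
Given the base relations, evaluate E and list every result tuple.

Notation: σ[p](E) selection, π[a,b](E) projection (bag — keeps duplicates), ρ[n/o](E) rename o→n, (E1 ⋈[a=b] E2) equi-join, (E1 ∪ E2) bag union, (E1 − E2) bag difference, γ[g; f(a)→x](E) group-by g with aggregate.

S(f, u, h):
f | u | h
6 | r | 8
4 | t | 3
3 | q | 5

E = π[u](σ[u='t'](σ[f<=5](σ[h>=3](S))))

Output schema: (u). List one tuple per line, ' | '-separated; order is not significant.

Row counts bottom-up:
  S → 3
  σ[h>=3](S) → 3
  σ[f<=5](σ[h>=3](S)) → 2
  σ[u='t'](σ[f<=5](σ[h>=3](S))) → 1
  π[u](σ[u='t'](σ[f<=5](σ[h>=3](S)))) → 1

== RESULT ==
u
t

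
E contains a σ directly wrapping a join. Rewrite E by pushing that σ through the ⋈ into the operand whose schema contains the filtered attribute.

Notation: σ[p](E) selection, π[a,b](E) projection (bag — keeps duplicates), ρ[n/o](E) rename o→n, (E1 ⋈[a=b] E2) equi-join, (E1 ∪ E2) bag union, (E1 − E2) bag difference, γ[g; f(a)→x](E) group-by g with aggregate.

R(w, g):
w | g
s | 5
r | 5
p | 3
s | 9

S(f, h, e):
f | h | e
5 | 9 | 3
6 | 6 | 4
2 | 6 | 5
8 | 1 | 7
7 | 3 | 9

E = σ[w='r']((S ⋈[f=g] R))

σ filters on w, owned by the right side.
E' = (S ⋈[f=g] σ[w='r'](R))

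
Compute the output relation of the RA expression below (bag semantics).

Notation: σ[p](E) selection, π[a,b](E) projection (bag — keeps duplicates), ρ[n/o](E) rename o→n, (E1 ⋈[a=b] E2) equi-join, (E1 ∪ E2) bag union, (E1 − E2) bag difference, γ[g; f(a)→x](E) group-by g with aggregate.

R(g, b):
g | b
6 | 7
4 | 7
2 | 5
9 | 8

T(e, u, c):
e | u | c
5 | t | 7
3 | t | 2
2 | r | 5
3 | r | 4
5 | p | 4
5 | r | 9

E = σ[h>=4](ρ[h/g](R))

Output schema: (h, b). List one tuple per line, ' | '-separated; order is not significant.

Subexpression sizes:
  R → 4
  ρ[h/g](R) → 4
  σ[h>=4](ρ[h/g](R)) → 3

== RESULT ==
h | b
4 | 7
6 | 7
9 | 8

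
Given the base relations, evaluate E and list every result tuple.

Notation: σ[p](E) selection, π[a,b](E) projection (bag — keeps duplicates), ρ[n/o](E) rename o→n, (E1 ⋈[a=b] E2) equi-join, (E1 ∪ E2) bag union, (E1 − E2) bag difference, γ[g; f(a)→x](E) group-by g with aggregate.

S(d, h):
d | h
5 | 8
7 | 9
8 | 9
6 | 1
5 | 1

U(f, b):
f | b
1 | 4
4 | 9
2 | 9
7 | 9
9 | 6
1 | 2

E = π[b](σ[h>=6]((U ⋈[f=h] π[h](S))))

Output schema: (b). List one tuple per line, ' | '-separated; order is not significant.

Row counts bottom-up:
  U → 6
  S → 5
  π[h](S) → 5
  (U ⋈[f=h] π[h](S)) → 6
  σ[h>=6]((U ⋈[f=h] π[h](S))) → 2
  π[b](σ[h>=6]((U ⋈[f=h] π[h](S)))) → 2

== RESULT ==
b
6
6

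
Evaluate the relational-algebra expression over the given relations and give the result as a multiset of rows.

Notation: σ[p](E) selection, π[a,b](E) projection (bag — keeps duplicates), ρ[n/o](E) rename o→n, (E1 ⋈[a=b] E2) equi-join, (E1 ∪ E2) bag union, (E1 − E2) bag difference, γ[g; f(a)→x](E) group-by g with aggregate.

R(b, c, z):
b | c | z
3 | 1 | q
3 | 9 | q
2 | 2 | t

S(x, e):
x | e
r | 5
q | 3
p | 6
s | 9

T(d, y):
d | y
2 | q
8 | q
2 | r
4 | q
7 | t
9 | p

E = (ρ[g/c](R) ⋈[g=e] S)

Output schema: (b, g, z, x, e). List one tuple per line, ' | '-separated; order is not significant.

Per-node cardinality:
  R → 3
  ρ[g/c](R) → 3
  S → 4
  (ρ[g/c](R) ⋈[g=e] S) → 1

== RESULT ==
b | g | z | x | e
3 | 9 | q | s | 9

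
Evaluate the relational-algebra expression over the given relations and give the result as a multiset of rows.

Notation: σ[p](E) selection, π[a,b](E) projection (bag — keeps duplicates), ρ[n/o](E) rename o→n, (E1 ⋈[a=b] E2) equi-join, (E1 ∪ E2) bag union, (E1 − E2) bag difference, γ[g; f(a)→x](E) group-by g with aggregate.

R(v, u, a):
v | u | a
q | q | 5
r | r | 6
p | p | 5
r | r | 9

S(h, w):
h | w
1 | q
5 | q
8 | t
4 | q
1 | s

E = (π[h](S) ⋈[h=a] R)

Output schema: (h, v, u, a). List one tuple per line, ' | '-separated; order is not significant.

Stepwise |·|:
  S → 5
  π[h](S) → 5
  R → 4
  (π[h](S) ⋈[h=a] R) → 2

== RESULT ==
h | v | u | a
5 | p | p | 5
5 | q | q | 5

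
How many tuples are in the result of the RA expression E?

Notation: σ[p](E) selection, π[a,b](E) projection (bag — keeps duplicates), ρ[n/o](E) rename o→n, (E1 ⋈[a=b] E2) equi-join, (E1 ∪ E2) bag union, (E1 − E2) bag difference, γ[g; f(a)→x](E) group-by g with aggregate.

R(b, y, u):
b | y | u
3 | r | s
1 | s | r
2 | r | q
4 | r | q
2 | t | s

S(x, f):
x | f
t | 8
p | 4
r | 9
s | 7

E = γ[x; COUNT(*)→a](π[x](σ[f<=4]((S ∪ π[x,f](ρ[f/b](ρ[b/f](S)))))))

Row counts bottom-up:
  S → 4
  S → 4
  ρ[b/f](S) → 4
  ρ[f/b](ρ[b/f](S)) → 4
  π[x,f](ρ[f/b](ρ[b/f](S))) → 4
  (S ∪ π[x,f](ρ[f/b](ρ[b/f](S)))) → 8
  σ[f<=4]((S ∪ π[x,f](ρ[f/b](ρ[b/f](S))))) → 2
  π[x](σ[f<=4]((S ∪ π[x,f](ρ[f/b](ρ[b/f](S)))))) → 2
  γ[x; COUNT(*)→a](π[x](σ[f<=4]((S ∪ π[x,f](ρ[f/b](ρ[b/f](S))))))) → 1

|E| = 1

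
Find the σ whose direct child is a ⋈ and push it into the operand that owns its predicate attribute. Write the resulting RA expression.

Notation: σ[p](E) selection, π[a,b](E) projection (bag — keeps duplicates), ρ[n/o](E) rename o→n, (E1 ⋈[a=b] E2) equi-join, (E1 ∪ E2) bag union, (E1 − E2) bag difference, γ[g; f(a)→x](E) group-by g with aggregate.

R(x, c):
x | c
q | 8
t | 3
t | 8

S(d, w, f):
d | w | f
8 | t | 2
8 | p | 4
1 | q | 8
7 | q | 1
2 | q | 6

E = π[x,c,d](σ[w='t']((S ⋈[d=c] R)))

σ filters on w, owned by the left side.
E' = π[x,c,d]((σ[w='t'](S) ⋈[d=c] R))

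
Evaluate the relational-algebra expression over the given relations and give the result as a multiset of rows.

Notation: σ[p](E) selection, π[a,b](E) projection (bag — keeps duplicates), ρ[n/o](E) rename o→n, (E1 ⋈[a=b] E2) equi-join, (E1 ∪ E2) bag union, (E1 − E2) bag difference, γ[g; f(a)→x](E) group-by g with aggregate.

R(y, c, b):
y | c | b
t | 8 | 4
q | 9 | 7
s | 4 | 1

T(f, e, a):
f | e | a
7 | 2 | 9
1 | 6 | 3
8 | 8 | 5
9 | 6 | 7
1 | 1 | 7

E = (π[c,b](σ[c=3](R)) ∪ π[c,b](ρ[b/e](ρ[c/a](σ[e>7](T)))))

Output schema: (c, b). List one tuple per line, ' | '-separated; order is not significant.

Row counts bottom-up:
  R → 3
  σ[c=3](R) → 0
  π[c,b](σ[c=3](R)) → 0
  T → 5
  σ[e>7](T) → 1
  ρ[c/a](σ[e>7](T)) → 1
  ρ[b/e](ρ[c/a](σ[e>7](T))) → 1
  π[c,b](ρ[b/e](ρ[c/a](σ[e>7](T)))) → 1
  (π[c,b](σ[c=3](R)) ∪ π[c,b](ρ[b/e](ρ[c/a](σ[e>7](T))))) → 1

== RESULT ==
c | b
5 | 8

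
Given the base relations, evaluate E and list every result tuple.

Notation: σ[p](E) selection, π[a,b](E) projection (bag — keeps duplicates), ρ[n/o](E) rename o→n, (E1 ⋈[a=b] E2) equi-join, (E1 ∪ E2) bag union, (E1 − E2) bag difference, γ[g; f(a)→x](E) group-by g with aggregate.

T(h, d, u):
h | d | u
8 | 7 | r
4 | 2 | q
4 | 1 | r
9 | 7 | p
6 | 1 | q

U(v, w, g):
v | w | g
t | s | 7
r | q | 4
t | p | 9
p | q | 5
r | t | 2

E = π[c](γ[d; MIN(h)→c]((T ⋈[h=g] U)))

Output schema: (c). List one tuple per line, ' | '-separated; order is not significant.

Stepwise |·|:
  T → 5
  U → 5
  (T ⋈[h=g] U) → 3
  γ[d; MIN(h)→c]((T ⋈[h=g] U)) → 3
  π[c](γ[d; MIN(h)→c]((T ⋈[h=g] U))) → 3

== RESULT ==
c
4
4
9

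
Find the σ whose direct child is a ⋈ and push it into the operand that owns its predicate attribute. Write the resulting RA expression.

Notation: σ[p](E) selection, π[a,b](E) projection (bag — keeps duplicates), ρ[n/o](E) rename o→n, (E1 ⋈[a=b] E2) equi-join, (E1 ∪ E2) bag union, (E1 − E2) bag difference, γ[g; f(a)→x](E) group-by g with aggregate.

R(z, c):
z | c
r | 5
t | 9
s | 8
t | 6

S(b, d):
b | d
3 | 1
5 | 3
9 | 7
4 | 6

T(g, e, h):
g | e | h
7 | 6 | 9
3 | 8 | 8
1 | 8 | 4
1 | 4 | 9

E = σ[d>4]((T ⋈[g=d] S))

σ filters on d, owned by the right side.
E' = (T ⋈[g=d] σ[d>4](S))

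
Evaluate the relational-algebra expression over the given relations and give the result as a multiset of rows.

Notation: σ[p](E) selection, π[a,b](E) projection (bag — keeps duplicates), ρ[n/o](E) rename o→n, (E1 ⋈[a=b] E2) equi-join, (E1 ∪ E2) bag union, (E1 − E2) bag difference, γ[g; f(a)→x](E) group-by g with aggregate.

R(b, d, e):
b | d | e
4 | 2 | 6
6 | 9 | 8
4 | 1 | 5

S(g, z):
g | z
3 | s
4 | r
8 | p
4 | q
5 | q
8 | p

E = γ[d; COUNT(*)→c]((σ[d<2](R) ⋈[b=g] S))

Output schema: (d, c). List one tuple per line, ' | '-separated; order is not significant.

Stepwise |·|:
  R → 3
  σ[d<2](R) → 1
  S → 6
  (σ[d<2](R) ⋈[b=g] S) → 2
  γ[d; COUNT(*)→c]((σ[d<2](R) ⋈[b=g] S)) → 1

== RESULT ==
d | c
1 | 2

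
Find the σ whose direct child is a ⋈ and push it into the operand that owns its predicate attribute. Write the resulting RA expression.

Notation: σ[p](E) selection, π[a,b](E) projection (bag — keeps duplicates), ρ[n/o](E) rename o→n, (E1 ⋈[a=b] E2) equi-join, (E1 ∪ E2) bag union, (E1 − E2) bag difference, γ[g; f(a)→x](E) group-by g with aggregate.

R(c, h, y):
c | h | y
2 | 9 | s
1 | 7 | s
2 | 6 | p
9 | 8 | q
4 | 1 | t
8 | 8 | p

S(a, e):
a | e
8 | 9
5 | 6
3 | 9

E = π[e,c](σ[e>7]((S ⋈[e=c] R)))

σ filters on e, owned by the left side.
E' = π[e,c]((σ[e>7](S) ⋈[e=c] R))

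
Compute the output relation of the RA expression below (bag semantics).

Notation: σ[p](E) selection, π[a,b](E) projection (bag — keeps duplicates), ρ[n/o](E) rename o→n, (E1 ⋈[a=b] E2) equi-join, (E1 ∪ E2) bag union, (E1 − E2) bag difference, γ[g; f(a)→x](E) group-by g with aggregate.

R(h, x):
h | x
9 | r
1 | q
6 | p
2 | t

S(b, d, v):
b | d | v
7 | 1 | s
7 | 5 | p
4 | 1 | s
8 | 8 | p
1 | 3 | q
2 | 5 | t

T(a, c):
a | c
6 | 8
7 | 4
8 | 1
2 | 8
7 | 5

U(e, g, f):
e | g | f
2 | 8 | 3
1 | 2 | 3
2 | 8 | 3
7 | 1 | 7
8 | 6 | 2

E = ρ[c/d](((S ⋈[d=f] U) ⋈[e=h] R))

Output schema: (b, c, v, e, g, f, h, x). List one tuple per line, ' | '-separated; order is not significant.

Per-node cardinality:
  S → 6
  U → 5
  (S ⋈[d=f] U) → 3
  R → 4
  ((S ⋈[d=f] U) ⋈[e=h] R) → 3
  ρ[c/d](((S ⋈[d=f] U) ⋈[e=h] R)) → 3

== RESULT ==
b | c | v | e | g | f | h | x
1 | 3 | q | 1 | 2 | 3 | 1 | q
1 | 3 | q | 2 | 8 | 3 | 2 | t
1 | 3 | q | 2 | 8 | 3 | 2 | t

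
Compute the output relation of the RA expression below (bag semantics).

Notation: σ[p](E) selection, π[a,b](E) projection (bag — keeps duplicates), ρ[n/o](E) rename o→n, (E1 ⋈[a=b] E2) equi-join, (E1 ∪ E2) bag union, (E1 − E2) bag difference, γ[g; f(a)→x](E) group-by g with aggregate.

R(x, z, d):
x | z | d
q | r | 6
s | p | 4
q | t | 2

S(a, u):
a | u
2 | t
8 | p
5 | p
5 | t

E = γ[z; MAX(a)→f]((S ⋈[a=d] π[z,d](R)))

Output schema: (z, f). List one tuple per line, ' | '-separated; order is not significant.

Row counts bottom-up:
  S → 4
  R → 3
  π[z,d](R) → 3
  (S ⋈[a=d] π[z,d](R)) → 1
  γ[z; MAX(a)→f]((S ⋈[a=d] π[z,d](R))) → 1

== RESULT ==
z | f
t | 2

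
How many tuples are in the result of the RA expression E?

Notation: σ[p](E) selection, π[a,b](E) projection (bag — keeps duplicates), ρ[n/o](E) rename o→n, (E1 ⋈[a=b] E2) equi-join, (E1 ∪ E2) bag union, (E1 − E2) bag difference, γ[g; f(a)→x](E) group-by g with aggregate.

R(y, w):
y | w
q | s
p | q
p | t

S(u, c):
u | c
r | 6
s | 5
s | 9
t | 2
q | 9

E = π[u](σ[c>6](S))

Row counts bottom-up:
  S → 5
  σ[c>6](S) → 2
  π[u](σ[c>6](S)) → 2

|E| = 2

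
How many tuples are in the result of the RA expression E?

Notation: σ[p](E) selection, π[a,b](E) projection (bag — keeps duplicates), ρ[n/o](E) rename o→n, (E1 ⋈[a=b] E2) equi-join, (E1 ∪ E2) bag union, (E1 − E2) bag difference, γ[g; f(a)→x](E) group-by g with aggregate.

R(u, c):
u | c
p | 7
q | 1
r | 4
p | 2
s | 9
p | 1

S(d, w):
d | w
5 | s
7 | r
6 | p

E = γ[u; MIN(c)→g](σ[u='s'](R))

Stepwise |·|:
  R → 6
  σ[u='s'](R) → 1
  γ[u; MIN(c)→g](σ[u='s'](R)) → 1

|E| = 1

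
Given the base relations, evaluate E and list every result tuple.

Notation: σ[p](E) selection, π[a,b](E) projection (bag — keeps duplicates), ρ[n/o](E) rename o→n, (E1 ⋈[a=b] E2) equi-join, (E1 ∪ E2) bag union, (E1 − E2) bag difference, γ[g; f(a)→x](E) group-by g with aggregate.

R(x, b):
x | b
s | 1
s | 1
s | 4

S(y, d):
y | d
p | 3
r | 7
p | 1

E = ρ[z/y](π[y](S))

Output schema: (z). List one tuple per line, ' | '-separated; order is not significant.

Stepwise |·|:
  S → 3
  π[y](S) → 3
  ρ[z/y](π[y](S)) → 3

== RESULT ==
z
p
p
r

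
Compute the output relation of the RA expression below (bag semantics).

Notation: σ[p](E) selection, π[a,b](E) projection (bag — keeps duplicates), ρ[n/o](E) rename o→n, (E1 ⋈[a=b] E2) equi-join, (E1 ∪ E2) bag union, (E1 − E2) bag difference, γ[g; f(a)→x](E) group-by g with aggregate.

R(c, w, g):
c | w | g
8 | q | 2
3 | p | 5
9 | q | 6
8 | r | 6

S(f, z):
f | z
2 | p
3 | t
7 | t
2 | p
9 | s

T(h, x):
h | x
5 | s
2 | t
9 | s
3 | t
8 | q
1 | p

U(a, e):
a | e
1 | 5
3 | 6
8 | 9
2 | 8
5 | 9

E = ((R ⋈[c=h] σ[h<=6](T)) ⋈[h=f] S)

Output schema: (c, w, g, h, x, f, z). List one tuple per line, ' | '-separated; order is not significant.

Row counts bottom-up:
  R → 4
  T → 6
  σ[h<=6](T) → 4
  (R ⋈[c=h] σ[h<=6](T)) → 1
  S → 5
  ((R ⋈[c=h] σ[h<=6](T)) ⋈[h=f] S) → 1

== RESULT ==
c | w | g | h | x | f | z
3 | p | 5 | 3 | t | 3 | t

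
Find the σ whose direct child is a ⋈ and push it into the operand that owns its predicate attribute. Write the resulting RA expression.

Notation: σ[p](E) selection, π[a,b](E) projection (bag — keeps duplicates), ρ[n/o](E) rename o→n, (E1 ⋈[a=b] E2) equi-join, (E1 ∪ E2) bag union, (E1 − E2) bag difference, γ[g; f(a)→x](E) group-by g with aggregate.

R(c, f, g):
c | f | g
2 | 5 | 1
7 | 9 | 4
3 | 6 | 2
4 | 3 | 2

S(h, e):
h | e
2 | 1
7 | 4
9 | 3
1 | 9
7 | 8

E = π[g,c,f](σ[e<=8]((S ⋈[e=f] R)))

σ filters on e, owned by the left side.
E' = π[g,c,f]((σ[e<=8](S) ⋈[e=f] R))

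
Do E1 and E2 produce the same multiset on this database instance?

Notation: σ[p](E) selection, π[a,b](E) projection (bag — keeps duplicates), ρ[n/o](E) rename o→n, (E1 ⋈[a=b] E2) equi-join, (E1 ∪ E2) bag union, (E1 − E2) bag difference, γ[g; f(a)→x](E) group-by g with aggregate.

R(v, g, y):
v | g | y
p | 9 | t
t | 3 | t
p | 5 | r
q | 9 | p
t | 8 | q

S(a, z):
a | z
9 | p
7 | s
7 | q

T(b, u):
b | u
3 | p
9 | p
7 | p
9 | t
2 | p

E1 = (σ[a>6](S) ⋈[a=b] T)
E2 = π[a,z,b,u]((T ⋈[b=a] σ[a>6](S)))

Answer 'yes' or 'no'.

E1 stepwise |·|:
  S → 3
  σ[a>6](S) → 3
  T → 5
  (σ[a>6](S) ⋈[a=b] T) → 4
E2 stepwise |·|:
  T → 5
  S → 3
  σ[a>6](S) → 3
  (T ⋈[b=a] σ[a>6](S)) → 4
  π[a,z,b,u]((T ⋈[b=a] σ[a>6](S))) → 4

E1 and E2 produce the same multiset:
a | z | b | u
7 | q | 7 | p
7 | s | 7 | p
9 | p | 9 | p
9 | p | 9 | t

yes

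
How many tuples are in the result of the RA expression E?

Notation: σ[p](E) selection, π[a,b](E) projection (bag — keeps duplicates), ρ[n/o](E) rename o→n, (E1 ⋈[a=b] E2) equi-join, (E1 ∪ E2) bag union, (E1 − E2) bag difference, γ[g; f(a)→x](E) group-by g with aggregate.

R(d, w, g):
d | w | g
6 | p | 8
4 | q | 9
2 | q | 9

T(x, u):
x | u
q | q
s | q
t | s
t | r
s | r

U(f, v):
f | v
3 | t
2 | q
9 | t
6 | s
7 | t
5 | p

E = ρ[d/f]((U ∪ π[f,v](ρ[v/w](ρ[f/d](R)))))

Row counts bottom-up:
  U → 6
  R → 3
  ρ[f/d](R) → 3
  ρ[v/w](ρ[f/d](R)) → 3
  π[f,v](ρ[v/w](ρ[f/d](R))) → 3
  (U ∪ π[f,v](ρ[v/w](ρ[f/d](R)))) → 9
  ρ[d/f]((U ∪ π[f,v](ρ[v/w](ρ[f/d](R))))) → 9

|E| = 9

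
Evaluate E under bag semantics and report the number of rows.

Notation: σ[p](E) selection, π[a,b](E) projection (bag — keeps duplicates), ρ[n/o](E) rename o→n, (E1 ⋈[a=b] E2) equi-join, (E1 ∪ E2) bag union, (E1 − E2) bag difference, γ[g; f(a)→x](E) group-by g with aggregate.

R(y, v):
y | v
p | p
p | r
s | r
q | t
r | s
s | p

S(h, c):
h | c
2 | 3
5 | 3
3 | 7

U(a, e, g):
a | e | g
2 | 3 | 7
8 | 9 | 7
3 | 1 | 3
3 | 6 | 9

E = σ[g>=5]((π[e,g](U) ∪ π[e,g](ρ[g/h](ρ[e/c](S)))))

Stepwise |·|:
  U → 4
  π[e,g](U) → 4
  S → 3
  ρ[e/c](S) → 3
  ρ[g/h](ρ[e/c](S)) → 3
  π[e,g](ρ[g/h](ρ[e/c](S))) → 3
  (π[e,g](U) ∪ π[e,g](ρ[g/h](ρ[e/c](S)))) → 7
  σ[g>=5]((π[e,g](U) ∪ π[e,g](ρ[g/h](ρ[e/c](S))))) → 4

|E| = 4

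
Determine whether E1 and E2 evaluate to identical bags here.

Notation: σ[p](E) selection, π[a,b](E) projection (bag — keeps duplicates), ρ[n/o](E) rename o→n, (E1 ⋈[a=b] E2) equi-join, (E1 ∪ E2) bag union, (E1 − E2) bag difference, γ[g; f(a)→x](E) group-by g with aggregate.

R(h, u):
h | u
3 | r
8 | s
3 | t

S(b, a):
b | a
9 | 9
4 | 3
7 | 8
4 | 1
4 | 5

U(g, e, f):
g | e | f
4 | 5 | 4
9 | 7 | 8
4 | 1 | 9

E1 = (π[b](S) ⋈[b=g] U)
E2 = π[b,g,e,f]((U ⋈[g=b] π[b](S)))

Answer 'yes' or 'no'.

E1 stepwise |·|:
  S → 5
  π[b](S) → 5
  U → 3
  (π[b](S) ⋈[b=g] U) → 7
E2 stepwise |·|:
  U → 3
  S → 5
  π[b](S) → 5
  (U ⋈[g=b] π[b](S)) → 7
  π[b,g,e,f]((U ⋈[g=b] π[b](S))) → 7

E1 and E2 produce the same multiset:
b | g | e | f
4 | 4 | 1 | 9
4 | 4 | 1 | 9
4 | 4 | 1 | 9
4 | 4 | 5 | 4
4 | 4 | 5 | 4
4 | 4 | 5 | 4
9 | 9 | 7 | 8

yes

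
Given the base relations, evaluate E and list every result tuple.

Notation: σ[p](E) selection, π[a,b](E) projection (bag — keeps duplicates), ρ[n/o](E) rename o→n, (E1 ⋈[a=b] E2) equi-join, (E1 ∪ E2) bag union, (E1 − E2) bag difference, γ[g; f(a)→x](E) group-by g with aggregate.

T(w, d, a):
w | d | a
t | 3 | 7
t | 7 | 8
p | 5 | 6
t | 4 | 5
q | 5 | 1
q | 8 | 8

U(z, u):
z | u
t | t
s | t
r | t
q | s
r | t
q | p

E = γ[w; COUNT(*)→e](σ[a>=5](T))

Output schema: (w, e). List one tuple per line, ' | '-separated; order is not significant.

Stepwise |·|:
  T → 6
  σ[a>=5](T) → 5
  γ[w; COUNT(*)→e](σ[a>=5](T)) → 3

== RESULT ==
w | e
p | 1
q | 1
t | 3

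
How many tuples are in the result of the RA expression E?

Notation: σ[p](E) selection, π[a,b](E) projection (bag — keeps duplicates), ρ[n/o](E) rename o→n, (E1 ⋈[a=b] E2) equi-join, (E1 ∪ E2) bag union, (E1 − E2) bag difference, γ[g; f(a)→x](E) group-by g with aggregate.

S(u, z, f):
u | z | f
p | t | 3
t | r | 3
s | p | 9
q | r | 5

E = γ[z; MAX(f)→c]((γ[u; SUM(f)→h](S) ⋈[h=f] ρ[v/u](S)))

Per-node cardinality:
  S → 4
  γ[u; SUM(f)→h](S) → 4
  S → 4
  ρ[v/u](S) → 4
  (γ[u; SUM(f)→h](S) ⋈[h=f] ρ[v/u](S)) → 6
  γ[z; MAX(f)→c]((γ[u; SUM(f)→h](S) ⋈[h=f] ρ[v/u](S))) → 3

|E| = 3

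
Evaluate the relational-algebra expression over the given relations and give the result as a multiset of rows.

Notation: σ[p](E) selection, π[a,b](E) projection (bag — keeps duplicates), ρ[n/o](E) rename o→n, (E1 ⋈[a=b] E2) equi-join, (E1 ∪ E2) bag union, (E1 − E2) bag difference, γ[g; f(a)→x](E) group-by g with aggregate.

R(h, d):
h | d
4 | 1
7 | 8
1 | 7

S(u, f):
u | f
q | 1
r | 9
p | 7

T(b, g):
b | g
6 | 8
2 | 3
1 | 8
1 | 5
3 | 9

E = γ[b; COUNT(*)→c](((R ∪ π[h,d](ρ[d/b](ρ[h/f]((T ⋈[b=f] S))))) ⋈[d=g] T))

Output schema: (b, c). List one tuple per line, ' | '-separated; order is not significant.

Row counts bottom-up:
  R → 3
  T → 5
  S → 3
  (T ⋈[b=f] S) → 2
  ρ[h/f]((T ⋈[b=f] S)) → 2
  ρ[d/b](ρ[h/f]((T ⋈[b=f] S))) → 2
  π[h,d](ρ[d/b](ρ[h/f]((T ⋈[b=f] S)))) → 2
  (R ∪ π[h,d](ρ[d/b](ρ[h/f]((T ⋈[b=f] S))))) → 5
  T → 5
  ((R ∪ π[h,d](ρ[d/b](ρ[h/f]((T ⋈[b=f] S))))) ⋈[d=g] T) → 2
  γ[b; COUNT(*)→c](((R ∪ π[h,d](ρ[d/b](ρ[h/f]((T ⋈[b=f] S))))) ⋈[d=g] T)) → 2

== RESULT ==
b | c
1 | 1
6 | 1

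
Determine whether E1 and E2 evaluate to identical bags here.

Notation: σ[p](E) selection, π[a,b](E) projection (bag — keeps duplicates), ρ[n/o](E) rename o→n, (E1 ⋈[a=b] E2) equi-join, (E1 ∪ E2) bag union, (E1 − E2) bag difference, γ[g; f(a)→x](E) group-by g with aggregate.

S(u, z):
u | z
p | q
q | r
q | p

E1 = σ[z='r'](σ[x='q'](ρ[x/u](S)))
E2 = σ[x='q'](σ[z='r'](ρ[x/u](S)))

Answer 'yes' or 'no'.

E1 stepwise |·|:
  S → 3
  ρ[x/u](S) → 3
  σ[x='q'](ρ[x/u](S)) → 2
  σ[z='r'](σ[x='q'](ρ[x/u](S))) → 1
E2 stepwise |·|:
  S → 3
  ρ[x/u](S) → 3
  σ[z='r'](ρ[x/u](S)) → 1
  σ[x='q'](σ[z='r'](ρ[x/u](S))) → 1

E1 and E2 produce the same multiset:
x | z
q | r

yes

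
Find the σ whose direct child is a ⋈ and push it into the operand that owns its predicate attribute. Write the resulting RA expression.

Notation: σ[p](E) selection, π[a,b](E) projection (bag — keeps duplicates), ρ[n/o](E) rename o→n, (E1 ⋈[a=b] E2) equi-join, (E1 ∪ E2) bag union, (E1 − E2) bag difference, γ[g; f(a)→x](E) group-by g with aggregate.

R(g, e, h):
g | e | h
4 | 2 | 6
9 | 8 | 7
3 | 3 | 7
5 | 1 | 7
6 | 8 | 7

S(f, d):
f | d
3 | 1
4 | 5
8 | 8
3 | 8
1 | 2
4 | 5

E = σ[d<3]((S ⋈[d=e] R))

σ filters on d, owned by the left side.
E' = (σ[d<3](S) ⋈[d=e] R)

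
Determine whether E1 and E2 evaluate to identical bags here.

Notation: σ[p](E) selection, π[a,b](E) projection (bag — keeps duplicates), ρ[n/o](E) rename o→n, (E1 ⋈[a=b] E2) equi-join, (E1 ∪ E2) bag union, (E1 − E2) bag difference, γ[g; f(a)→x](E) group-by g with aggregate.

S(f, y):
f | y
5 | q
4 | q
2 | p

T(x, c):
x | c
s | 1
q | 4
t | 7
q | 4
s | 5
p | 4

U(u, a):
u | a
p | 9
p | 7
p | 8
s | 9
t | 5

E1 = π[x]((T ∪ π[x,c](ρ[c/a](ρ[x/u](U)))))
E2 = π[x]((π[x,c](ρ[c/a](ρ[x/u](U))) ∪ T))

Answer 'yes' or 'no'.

E1 row counts bottom-up:
  T → 6
  U → 5
  ρ[x/u](U) → 5
  ρ[c/a](ρ[x/u](U)) → 5
  π[x,c](ρ[c/a](ρ[x/u](U))) → 5
  (T ∪ π[x,c](ρ[c/a](ρ[x/u](U)))) → 11
  π[x]((T ∪ π[x,c](ρ[c/a](ρ[x/u](U))))) → 11
E2 row counts bottom-up:
  U → 5
  ρ[x/u](U) → 5
  ρ[c/a](ρ[x/u](U)) → 5
  π[x,c](ρ[c/a](ρ[x/u](U))) → 5
  T → 6
  (π[x,c](ρ[c/a](ρ[x/u](U))) ∪ T) → 11
  π[x]((π[x,c](ρ[c/a](ρ[x/u](U))) ∪ T)) → 11

E1 and E2 produce the same multiset:
x
p
p
p
p
q
q
s
s
s
t
t

yes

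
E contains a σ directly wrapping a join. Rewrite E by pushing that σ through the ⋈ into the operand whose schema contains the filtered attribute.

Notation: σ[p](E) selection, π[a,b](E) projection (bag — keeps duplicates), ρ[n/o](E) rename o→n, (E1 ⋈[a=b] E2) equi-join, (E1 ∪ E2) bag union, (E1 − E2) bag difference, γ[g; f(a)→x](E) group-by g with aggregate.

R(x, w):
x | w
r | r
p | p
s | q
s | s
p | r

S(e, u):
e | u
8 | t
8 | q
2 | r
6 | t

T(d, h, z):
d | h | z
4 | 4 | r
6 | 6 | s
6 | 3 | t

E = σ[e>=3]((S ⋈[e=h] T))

σ filters on e, owned by the left side.
E' = (σ[e>=3](S) ⋈[e=h] T)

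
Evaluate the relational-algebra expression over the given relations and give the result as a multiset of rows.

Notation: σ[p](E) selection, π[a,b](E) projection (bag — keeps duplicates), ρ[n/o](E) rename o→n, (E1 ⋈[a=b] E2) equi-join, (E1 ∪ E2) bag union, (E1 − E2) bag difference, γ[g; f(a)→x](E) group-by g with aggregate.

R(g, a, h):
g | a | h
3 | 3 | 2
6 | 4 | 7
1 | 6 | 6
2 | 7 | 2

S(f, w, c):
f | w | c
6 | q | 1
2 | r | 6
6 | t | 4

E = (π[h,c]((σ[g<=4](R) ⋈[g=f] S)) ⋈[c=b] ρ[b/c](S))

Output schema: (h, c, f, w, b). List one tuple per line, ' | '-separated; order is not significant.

Per-node cardinality:
  R → 4
  σ[g<=4](R) → 3
  S → 3
  (σ[g<=4](R) ⋈[g=f] S) → 1
  π[h,c]((σ[g<=4](R) ⋈[g=f] S)) → 1
  S → 3
  ρ[b/c](S) → 3
  (π[h,c]((σ[g<=4](R) ⋈[g=f] S)) ⋈[c=b] ρ[b/c](S)) → 1

== RESULT ==
h | c | f | w | b
2 | 6 | 2 | r | 6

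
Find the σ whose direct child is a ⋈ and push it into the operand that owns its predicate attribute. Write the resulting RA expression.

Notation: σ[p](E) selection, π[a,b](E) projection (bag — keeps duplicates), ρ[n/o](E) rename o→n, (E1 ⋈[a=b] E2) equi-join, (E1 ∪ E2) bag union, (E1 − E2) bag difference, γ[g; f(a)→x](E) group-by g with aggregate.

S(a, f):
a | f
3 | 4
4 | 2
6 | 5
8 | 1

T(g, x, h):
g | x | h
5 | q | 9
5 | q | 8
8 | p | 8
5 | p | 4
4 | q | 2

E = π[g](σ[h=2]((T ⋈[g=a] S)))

σ filters on h, owned by the left side.
E' = π[g]((σ[h=2](T) ⋈[g=a] S))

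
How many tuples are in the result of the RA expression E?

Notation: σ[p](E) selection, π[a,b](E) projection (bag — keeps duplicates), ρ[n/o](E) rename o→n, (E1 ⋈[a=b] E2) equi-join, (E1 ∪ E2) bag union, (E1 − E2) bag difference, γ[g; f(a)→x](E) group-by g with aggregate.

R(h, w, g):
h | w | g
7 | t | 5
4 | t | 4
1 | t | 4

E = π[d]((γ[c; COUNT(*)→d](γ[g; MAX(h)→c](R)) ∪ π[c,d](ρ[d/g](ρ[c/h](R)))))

Stepwise |·|:
  R → 3
  γ[g; MAX(h)→c](R) → 2
  γ[c; COUNT(*)→d](γ[g; MAX(h)→c](R)) → 2
  R → 3
  ρ[c/h](R) → 3
  ρ[d/g](ρ[c/h](R)) → 3
  π[c,d](ρ[d/g](ρ[c/h](R))) → 3
  (γ[c; COUNT(*)→d](γ[g; MAX(h)→c](R)) ∪ π[c,d](ρ[d/g](ρ[c/h](R)))) → 5
  π[d]((γ[c; COUNT(*)→d](γ[g; MAX(h)→c](R)) ∪ π[c,d](ρ[d/g](ρ[c/h](R))))) → 5

|E| = 5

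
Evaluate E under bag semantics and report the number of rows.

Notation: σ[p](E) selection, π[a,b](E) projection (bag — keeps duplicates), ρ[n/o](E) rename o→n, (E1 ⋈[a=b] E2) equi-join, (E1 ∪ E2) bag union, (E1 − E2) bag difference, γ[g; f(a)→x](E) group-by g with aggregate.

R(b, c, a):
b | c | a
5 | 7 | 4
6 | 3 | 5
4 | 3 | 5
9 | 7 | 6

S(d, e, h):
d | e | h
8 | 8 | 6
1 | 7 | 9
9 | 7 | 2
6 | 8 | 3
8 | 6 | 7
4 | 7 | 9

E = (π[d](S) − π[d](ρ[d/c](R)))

Per-node cardinality:
  S → 6
  π[d](S) → 6
  R → 4
  ρ[d/c](R) → 4
  π[d](ρ[d/c](R)) → 4
  (π[d](S) − π[d](ρ[d/c](R))) → 6

|E| = 6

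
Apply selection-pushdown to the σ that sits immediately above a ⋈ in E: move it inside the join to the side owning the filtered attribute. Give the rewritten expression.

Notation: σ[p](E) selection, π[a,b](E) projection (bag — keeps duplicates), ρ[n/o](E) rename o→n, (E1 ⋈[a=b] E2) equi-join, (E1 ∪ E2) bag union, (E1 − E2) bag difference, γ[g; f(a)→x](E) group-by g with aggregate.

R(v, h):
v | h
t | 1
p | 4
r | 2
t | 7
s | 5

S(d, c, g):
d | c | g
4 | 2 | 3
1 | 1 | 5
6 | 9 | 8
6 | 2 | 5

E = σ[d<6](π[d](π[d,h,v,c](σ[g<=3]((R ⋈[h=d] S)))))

σ filters on g, owned by the right side.
E' = σ[d<6](π[d](π[d,h,v,c]((R ⋈[h=d] σ[g<=3](S)))))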